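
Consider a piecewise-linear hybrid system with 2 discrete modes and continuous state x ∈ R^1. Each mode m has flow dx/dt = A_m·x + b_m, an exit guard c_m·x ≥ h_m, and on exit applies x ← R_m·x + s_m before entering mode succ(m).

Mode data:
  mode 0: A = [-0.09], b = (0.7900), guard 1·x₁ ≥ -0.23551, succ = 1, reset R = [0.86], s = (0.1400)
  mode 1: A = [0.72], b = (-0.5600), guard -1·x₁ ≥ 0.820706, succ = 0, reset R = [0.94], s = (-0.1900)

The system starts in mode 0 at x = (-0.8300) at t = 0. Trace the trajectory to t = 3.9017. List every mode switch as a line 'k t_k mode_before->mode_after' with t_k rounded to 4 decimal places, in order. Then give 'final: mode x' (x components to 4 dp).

1 0.7097 0->1
2 1.6028 1->0
3 2.4635 0->1
4 3.3566 1->0
final: 0 -0.4952

Mode 0: guard c·x = -0.2355 hit at Δt = 0.7097 (t = 0.7097), x⁻ = (-0.2355) → reset → x⁺ = (-0.0625), jump to mode 1
Mode 1: guard c·x = 0.8207 hit at Δt = 0.8931 (t = 1.6028), x⁻ = (-0.8207) → reset → x⁺ = (-0.9615), jump to mode 0
Mode 0: guard c·x = -0.2355 hit at Δt = 0.8607 (t = 2.4635), x⁻ = (-0.2355) → reset → x⁺ = (-0.0625), jump to mode 1
Mode 1: guard c·x = 0.8207 hit at Δt = 0.8931 (t = 3.3566), x⁻ = (-0.8207) → reset → x⁺ = (-0.9615), jump to mode 0
Mode 0: flow for 0.5451 to horizon, guard not reached → x = (-0.4952)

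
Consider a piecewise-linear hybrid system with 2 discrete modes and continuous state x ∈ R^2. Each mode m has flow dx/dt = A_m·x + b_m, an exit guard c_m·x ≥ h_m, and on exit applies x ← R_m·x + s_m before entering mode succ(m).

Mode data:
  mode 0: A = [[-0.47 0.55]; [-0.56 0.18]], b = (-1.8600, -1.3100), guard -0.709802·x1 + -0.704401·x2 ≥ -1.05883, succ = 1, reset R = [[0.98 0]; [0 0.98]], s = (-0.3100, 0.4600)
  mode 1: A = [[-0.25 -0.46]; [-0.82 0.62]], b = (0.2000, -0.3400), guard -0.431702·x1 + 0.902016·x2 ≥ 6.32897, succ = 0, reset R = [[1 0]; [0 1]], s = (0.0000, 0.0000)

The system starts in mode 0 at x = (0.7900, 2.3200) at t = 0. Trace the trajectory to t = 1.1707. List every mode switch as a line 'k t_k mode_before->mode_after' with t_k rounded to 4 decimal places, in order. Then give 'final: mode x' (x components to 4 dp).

Mode 0: guard c·x = -1.0588 hit at Δt = 0.7157 (t = 0.7157), x⁻ = (0.0510, 1.4518) → reset → x⁺ = (-0.2600, 1.8827), jump to mode 1
Mode 1: flow for 0.4550 to horizon, guard not reached → x = (-0.5751, 2.4911)

1 0.7157 0->1
final: 1 -0.5751 2.4911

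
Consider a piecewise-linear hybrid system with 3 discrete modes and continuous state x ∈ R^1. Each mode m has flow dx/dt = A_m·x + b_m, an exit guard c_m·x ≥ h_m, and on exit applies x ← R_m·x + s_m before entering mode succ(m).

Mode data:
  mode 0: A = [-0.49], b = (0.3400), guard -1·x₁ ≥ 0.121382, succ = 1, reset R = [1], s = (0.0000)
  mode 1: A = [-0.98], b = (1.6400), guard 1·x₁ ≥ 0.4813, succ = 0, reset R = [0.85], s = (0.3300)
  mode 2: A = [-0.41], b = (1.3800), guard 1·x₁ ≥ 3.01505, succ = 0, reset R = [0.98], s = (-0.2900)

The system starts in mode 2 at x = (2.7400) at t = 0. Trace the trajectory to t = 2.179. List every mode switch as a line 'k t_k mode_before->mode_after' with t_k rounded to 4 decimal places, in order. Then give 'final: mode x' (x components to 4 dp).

1 1.4119 2->0
final: 0 2.0473

Mode 2: guard c·x = 3.0151 hit at Δt = 1.4119 (t = 1.4119), x⁻ = (3.0151) → reset → x⁺ = (2.6647), jump to mode 0
Mode 0: flow for 0.7671 to horizon, guard not reached → x = (2.0473)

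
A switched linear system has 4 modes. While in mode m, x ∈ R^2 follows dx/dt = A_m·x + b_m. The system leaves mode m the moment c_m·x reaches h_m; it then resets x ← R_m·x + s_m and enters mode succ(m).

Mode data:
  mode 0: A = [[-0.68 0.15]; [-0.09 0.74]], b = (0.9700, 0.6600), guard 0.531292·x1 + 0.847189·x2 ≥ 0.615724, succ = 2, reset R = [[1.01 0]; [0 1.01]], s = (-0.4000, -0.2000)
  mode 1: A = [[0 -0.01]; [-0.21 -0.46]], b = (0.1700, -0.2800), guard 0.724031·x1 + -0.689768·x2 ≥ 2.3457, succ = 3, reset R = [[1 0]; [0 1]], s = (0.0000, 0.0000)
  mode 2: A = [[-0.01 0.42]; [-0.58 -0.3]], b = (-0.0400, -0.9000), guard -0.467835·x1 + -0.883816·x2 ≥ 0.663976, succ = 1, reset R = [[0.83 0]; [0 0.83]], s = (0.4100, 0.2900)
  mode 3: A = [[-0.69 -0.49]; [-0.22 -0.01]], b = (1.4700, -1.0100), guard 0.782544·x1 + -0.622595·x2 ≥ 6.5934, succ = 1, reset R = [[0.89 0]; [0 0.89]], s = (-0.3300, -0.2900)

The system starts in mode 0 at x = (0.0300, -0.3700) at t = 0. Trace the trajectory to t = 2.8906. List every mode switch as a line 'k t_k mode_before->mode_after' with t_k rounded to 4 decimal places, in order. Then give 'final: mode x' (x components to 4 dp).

1 1.1225 0->2
2 2.0600 2->1
final: 1 0.6945 -0.5620

Mode 0: guard c·x = 0.6157 hit at Δt = 1.1225 (t = 1.1225), x⁻ = (0.7685, 0.2448) → reset → x⁺ = (0.3762, 0.0473), jump to mode 2
Mode 2: guard c·x = 0.6640 hit at Δt = 0.9375 (t = 2.0600), x⁻ = (0.1678, -0.8401) → reset → x⁺ = (0.5493, -0.4073), jump to mode 1
Mode 1: flow for 0.8306 to horizon, guard not reached → x = (0.6945, -0.5620)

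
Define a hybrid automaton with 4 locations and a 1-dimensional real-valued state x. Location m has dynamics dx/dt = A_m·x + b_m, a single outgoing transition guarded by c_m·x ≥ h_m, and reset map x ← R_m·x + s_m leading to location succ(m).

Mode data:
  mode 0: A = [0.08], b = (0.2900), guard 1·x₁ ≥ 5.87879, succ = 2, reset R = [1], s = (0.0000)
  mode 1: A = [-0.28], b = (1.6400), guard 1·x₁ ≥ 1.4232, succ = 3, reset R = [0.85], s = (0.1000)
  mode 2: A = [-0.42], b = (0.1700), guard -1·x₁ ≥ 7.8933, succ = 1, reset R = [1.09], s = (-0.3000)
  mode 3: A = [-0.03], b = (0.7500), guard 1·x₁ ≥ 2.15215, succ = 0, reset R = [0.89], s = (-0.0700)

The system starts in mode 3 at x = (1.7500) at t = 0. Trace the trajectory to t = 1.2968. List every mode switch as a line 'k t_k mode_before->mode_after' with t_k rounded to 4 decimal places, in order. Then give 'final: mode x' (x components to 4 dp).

1 0.5816 3->0
final: 0 2.1675

Mode 3: guard c·x = 2.1521 hit at Δt = 0.5816 (t = 0.5816), x⁻ = (2.1521) → reset → x⁺ = (1.8454), jump to mode 0
Mode 0: flow for 0.7152 to horizon, guard not reached → x = (2.1675)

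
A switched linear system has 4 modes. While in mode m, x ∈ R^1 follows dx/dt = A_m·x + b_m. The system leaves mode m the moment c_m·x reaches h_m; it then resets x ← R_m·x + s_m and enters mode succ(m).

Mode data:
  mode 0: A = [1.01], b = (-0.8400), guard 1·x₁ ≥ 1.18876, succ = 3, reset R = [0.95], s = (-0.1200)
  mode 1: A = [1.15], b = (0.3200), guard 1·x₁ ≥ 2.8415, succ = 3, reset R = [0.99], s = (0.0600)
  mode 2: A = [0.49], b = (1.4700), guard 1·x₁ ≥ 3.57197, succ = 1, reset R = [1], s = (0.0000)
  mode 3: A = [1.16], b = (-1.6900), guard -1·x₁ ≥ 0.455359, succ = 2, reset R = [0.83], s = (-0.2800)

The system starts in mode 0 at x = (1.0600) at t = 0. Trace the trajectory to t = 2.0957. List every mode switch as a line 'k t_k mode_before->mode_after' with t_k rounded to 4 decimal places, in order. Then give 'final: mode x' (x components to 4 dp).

Mode 0: guard c·x = 1.1888 hit at Δt = 0.4428 (t = 0.4428), x⁻ = (1.1888) → reset → x⁺ = (1.0093), jump to mode 3
Mode 3: guard c·x = 0.4554 hit at Δt = 1.2519 (t = 1.6947), x⁻ = (-0.4554) → reset → x⁺ = (-0.6579), jump to mode 2
Mode 2: flow for 0.4010 to horizon, guard not reached → x = (-0.1494)

1 0.4428 0->3
2 1.6947 3->2
final: 2 -0.1494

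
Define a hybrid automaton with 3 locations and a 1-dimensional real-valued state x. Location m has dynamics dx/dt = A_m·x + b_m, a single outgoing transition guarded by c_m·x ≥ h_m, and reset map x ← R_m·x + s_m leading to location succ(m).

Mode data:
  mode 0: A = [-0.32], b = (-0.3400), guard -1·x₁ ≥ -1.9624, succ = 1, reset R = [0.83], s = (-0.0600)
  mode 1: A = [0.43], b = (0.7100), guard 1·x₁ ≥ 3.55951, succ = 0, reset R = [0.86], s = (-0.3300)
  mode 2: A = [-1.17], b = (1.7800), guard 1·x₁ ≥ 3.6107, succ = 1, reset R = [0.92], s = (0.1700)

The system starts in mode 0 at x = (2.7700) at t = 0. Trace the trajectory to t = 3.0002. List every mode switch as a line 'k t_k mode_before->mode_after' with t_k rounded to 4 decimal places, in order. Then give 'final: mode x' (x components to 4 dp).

Mode 0: guard c·x = -1.9624 hit at Δt = 0.7395 (t = 0.7395), x⁻ = (1.9624) → reset → x⁺ = (1.5688), jump to mode 1
Mode 1: guard c·x = 3.5595 hit at Δt = 1.1194 (t = 1.8589), x⁻ = (3.5595) → reset → x⁺ = (2.7312), jump to mode 0
Mode 0: guard c·x = -1.9624 hit at Δt = 0.7077 (t = 2.5666), x⁻ = (1.9624) → reset → x⁺ = (1.5688), jump to mode 1
Mode 1: flow for 0.4336 to horizon, guard not reached → x = (2.2288)

1 0.7395 0->1
2 1.8589 1->0
3 2.5666 0->1
final: 1 2.2288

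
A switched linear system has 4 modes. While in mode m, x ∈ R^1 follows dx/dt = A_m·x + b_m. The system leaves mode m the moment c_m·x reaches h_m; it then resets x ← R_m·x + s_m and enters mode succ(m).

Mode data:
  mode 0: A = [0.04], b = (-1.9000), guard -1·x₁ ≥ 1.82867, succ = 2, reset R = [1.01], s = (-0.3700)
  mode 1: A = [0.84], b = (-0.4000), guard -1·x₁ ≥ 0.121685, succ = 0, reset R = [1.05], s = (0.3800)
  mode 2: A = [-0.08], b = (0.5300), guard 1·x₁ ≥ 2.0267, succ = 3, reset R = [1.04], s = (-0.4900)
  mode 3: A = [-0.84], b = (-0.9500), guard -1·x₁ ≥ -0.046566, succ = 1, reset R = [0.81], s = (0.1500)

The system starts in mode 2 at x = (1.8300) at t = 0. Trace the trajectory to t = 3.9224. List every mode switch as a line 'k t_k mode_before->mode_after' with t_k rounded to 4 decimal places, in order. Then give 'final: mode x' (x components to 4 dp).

Mode 2: guard c·x = 2.0267 hit at Δt = 0.5236 (t = 0.5236), x⁻ = (2.0267) → reset → x⁺ = (1.6178), jump to mode 3
Mode 3: guard c·x = -0.0466 hit at Δt = 1.0092 (t = 1.5328), x⁻ = (0.0466) → reset → x⁺ = (0.1877), jump to mode 1
Mode 1: guard c·x = 0.1217 hit at Δt = 0.8676 (t = 2.4004), x⁻ = (-0.1217) → reset → x⁺ = (0.2522), jump to mode 0
Mode 0: guard c·x = 1.8287 hit at Δt = 1.0775 (t = 3.4779), x⁻ = (-1.8287) → reset → x⁺ = (-2.2170), jump to mode 2
Mode 2: flow for 0.4445 to horizon, guard not reached → x = (-1.9081)

1 0.5236 2->3
2 1.5328 3->1
3 2.4004 1->0
4 3.4779 0->2
final: 2 -1.9081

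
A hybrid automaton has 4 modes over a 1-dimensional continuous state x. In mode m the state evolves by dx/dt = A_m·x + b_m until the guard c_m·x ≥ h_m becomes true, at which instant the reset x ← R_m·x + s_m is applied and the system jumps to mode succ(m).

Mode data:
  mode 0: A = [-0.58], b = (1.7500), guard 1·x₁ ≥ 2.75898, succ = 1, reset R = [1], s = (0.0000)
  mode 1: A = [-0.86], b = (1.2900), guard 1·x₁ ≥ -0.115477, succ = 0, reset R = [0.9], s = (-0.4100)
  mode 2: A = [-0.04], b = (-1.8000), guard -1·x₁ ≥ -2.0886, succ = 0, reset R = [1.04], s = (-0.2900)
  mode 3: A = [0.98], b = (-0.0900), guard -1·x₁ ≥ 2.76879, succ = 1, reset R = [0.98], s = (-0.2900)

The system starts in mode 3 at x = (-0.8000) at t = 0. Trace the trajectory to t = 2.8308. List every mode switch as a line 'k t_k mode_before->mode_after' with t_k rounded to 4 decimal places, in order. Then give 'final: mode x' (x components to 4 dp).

Mode 3: guard c·x = 2.7688 hit at Δt = 1.1893 (t = 1.1893), x⁻ = (-2.7688) → reset → x⁺ = (-3.0034), jump to mode 1
Mode 1: guard c·x = -0.1155 hit at Δt = 1.1921 (t = 2.3814), x⁻ = (-0.1155) → reset → x⁺ = (-0.5139), jump to mode 0
Mode 0: flow for 0.4494 to horizon, guard not reached → x = (0.2963)

1 1.1893 3->1
2 2.3814 1->0
final: 0 0.2963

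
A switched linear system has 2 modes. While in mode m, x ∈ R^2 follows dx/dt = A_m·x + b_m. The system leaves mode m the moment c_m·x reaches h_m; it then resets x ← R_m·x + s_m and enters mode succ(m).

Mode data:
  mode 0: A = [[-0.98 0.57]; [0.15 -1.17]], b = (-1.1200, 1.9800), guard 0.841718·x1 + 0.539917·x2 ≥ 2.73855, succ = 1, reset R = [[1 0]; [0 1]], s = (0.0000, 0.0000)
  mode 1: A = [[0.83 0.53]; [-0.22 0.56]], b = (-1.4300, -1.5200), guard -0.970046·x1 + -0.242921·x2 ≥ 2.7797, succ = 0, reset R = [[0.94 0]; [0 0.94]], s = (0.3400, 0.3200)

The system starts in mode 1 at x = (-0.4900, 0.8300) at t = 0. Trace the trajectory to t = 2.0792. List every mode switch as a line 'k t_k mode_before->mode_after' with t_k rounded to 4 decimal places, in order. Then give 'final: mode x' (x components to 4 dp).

Mode 1: guard c·x = 2.7797 hit at Δt = 0.9532 (t = 0.9532), x⁻ = (-2.8355, -0.1200) → reset → x⁺ = (-2.3254, 0.2072), jump to mode 0
Mode 0: flow for 1.1260 to horizon, guard not reached → x = (-1.2078, 1.1448)

1 0.9532 1->0
final: 0 -1.2078 1.1448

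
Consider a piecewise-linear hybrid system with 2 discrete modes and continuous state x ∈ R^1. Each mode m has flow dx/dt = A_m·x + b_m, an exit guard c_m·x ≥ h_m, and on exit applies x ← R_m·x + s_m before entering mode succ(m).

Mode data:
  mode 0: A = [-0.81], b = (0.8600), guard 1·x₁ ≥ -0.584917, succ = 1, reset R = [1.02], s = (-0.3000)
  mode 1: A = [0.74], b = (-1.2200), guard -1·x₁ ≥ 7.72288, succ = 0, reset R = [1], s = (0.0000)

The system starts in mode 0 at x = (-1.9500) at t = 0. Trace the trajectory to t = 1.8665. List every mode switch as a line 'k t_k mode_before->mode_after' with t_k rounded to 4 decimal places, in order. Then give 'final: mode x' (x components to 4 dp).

Mode 0: guard c·x = -0.5849 hit at Δt = 0.7454 (t = 0.7454), x⁻ = (-0.5849) → reset → x⁺ = (-0.8966), jump to mode 1
Mode 1: flow for 1.1211 to horizon, guard not reached → x = (-4.1862)

1 0.7454 0->1
final: 1 -4.1862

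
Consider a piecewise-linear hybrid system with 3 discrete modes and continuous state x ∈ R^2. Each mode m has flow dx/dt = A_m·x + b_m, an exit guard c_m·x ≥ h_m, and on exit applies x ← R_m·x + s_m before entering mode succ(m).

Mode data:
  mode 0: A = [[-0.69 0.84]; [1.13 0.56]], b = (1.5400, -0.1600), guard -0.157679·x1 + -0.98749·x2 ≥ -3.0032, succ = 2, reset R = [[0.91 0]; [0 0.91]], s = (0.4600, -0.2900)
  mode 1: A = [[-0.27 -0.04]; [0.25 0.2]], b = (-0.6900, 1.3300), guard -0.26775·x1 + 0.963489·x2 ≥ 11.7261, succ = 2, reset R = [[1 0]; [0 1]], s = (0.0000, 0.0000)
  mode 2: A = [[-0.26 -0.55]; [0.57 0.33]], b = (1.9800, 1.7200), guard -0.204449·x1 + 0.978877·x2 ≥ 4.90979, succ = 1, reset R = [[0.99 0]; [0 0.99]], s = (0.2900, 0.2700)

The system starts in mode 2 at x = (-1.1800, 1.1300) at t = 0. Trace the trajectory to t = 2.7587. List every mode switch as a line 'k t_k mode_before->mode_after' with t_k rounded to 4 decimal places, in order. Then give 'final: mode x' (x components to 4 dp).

Mode 2: guard c·x = 4.9098 hit at Δt = 1.5924 (t = 1.5924), x⁻ = (-0.3053, 4.9520) → reset → x⁺ = (-0.0123, 5.1725), jump to mode 1
Mode 1: flow for 1.1663 to horizon, guard not reached → x = (-0.9670, 8.1192)

1 1.5924 2->1
final: 1 -0.9670 8.1192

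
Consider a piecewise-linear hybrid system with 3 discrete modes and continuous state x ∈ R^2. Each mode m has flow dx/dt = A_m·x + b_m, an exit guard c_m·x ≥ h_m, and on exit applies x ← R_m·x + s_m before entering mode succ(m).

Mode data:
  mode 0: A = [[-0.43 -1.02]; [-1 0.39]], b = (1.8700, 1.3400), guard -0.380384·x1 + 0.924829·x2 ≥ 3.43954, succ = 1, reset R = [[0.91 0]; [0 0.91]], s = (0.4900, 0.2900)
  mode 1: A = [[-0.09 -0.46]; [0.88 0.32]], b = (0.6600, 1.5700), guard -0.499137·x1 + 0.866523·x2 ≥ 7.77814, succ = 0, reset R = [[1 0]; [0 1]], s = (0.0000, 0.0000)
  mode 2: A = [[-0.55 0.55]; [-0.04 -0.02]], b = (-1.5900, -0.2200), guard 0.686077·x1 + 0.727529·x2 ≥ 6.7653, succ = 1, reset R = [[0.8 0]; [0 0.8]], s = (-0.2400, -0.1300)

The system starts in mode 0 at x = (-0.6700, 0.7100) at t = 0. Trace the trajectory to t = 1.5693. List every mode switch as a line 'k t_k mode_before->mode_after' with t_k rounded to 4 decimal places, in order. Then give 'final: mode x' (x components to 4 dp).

Mode 0: guard c·x = 3.4395 hit at Δt = 1.0851 (t = 1.0851), x⁻ = (-0.6493, 3.4521) → reset → x⁺ = (-0.1008, 3.4314), jump to mode 1
Mode 1: flow for 0.4842 to horizon, guard not reached → x = (-0.6680, 4.6645)

1 1.0851 0->1
final: 1 -0.6680 4.6645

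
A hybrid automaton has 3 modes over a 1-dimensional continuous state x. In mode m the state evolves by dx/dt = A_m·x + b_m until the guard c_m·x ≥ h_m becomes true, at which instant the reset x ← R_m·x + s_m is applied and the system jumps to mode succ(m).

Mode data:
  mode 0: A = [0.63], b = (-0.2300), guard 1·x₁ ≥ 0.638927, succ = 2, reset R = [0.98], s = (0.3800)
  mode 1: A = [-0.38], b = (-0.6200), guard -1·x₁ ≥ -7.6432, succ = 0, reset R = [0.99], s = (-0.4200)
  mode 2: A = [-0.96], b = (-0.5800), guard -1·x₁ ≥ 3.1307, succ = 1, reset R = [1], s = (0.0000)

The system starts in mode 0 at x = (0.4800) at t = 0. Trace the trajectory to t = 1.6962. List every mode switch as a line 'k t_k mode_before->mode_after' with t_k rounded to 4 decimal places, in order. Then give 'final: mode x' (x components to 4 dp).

1 1.3783 0->2
final: 2 0.5826

Mode 0: guard c·x = 0.6389 hit at Δt = 1.3783 (t = 1.3783), x⁻ = (0.6389) → reset → x⁺ = (1.0061), jump to mode 2
Mode 2: flow for 0.3179 to horizon, guard not reached → x = (0.5826)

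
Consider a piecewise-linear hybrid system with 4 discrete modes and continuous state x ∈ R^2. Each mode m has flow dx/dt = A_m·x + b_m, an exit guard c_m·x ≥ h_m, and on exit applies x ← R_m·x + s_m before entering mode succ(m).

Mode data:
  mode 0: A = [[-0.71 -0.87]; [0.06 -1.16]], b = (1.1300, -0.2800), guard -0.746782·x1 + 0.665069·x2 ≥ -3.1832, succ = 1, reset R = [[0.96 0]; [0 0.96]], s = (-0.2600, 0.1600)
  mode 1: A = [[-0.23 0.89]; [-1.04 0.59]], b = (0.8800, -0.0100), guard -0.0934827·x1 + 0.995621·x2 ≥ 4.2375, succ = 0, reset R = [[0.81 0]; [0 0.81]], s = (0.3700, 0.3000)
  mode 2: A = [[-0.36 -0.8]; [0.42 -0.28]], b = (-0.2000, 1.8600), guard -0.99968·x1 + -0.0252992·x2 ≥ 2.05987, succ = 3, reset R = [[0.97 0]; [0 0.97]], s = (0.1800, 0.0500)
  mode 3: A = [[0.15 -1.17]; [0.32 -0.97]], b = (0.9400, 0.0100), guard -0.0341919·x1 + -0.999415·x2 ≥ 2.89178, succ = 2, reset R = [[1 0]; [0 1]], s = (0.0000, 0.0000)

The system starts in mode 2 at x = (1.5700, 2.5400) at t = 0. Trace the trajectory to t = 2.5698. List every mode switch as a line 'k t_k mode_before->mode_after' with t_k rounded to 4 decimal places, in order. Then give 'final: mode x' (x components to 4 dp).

Mode 2: guard c·x = 2.0599 hit at Δt = 1.3725 (t = 1.3725), x⁻ = (-2.1523, 3.6246) → reset → x⁺ = (-1.9077, 3.5659), jump to mode 3
Mode 3: flow for 1.1973 to horizon, guard not reached → x = (-3.7579, 0.3669)

1 1.3725 2->3
final: 3 -3.7579 0.3669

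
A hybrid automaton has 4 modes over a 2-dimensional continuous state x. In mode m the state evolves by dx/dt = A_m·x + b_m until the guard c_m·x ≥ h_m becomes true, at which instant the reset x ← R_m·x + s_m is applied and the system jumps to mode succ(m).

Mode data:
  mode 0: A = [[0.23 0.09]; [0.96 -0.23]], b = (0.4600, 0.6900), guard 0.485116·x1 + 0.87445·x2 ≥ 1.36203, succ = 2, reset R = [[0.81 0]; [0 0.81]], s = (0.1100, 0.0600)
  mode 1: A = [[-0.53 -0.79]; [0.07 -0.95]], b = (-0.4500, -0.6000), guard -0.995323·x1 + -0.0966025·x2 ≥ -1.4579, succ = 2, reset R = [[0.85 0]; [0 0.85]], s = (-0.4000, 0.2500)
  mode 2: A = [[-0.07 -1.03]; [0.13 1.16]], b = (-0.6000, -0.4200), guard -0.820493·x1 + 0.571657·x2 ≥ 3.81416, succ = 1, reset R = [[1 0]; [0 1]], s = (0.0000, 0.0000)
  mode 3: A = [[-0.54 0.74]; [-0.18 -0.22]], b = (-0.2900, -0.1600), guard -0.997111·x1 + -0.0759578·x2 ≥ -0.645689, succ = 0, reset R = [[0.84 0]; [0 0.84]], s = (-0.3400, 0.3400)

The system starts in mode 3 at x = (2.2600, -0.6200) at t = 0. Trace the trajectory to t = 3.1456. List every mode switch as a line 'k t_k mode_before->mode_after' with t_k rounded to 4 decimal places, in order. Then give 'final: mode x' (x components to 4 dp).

Mode 3: guard c·x = -0.6457 hit at Δt = 0.9490 (t = 0.9490), x⁻ = (0.7129, -0.8572) → reset → x⁺ = (0.2588, -0.3800), jump to mode 0
Mode 0: guard c·x = 1.3620 hit at Δt = 1.1654 (t = 2.1144), x⁻ = (0.9831, 1.0122) → reset → x⁺ = (0.9063, 0.8799), jump to mode 2
Mode 2: flow for 1.0312 to horizon, guard not reached → x = (-1.1950, 2.1138)

1 0.9490 3->0
2 2.1144 0->2
final: 2 -1.1950 2.1138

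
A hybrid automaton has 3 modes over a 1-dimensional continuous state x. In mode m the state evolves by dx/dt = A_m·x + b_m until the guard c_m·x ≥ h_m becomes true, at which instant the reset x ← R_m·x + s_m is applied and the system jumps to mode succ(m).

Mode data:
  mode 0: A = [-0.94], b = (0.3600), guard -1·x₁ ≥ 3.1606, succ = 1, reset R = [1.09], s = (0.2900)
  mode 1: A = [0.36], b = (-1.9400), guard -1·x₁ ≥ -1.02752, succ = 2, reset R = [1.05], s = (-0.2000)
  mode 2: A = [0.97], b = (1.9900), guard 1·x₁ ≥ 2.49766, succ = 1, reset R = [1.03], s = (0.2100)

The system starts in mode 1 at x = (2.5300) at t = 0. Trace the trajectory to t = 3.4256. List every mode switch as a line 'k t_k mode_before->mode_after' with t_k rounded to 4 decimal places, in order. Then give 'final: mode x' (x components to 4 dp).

1 1.1732 1->2
2 1.6266 2->1
3 3.0568 1->2
final: 2 2.1394

Mode 1: guard c·x = -1.0275 hit at Δt = 1.1732 (t = 1.1732), x⁻ = (1.0275) → reset → x⁺ = (0.8789), jump to mode 2
Mode 2: guard c·x = 2.4977 hit at Δt = 0.4534 (t = 1.6266), x⁻ = (2.4977) → reset → x⁺ = (2.7826), jump to mode 1
Mode 1: guard c·x = -1.0275 hit at Δt = 1.4302 (t = 3.0568), x⁻ = (1.0275) → reset → x⁺ = (0.8789), jump to mode 2
Mode 2: flow for 0.3688 to horizon, guard not reached → x = (2.1394)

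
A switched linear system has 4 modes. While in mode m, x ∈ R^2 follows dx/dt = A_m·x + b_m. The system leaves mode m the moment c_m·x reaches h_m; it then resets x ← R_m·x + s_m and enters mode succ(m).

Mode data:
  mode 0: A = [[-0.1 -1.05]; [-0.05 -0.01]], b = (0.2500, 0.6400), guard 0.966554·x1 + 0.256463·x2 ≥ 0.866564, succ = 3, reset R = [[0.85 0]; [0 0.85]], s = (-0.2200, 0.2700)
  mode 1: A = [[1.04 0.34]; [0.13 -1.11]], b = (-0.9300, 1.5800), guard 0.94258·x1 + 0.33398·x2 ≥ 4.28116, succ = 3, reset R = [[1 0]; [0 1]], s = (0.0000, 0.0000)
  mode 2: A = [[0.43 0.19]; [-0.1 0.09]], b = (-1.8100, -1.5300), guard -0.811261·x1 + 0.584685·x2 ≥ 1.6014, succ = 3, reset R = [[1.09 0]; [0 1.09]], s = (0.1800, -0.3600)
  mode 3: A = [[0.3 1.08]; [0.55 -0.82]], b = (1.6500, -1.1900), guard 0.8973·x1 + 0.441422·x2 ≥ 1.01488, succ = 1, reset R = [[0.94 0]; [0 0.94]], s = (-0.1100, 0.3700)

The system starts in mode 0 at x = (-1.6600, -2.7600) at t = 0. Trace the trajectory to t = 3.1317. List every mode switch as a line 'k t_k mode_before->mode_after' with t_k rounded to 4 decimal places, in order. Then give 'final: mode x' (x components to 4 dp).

1 1.1278 0->3
2 2.0064 3->1
final: 1 2.7330 1.0221

Mode 0: guard c·x = 0.8666 hit at Δt = 1.1278 (t = 1.1278), x⁻ = (1.4301, -2.0108) → reset → x⁺ = (0.9956, -1.4392), jump to mode 3
Mode 3: guard c·x = 1.0149 hit at Δt = 0.8786 (t = 2.0064), x⁻ = (1.6221, -0.9983) → reset → x⁺ = (1.4148, -0.5684), jump to mode 1
Mode 1: flow for 1.1253 to horizon, guard not reached → x = (2.7330, 1.0221)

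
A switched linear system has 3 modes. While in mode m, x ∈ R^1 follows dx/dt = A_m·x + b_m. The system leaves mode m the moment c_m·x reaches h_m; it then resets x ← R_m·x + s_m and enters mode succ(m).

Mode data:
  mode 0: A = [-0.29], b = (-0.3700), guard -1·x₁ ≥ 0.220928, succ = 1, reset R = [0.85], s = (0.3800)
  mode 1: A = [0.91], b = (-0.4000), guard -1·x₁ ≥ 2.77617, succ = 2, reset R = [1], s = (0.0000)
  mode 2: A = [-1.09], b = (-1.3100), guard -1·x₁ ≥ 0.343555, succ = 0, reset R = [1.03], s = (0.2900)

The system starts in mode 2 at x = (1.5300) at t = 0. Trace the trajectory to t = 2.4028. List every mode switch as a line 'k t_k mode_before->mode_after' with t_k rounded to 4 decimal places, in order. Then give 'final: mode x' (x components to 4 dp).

1 1.0622 2->0
2 1.5408 0->1
final: 1 -0.1024

Mode 2: guard c·x = 0.3436 hit at Δt = 1.0622 (t = 1.0622), x⁻ = (-0.3436) → reset → x⁺ = (-0.0639), jump to mode 0
Mode 0: guard c·x = 0.2209 hit at Δt = 0.4786 (t = 1.5408), x⁻ = (-0.2209) → reset → x⁺ = (0.1922), jump to mode 1
Mode 1: flow for 0.8620 to horizon, guard not reached → x = (-0.1024)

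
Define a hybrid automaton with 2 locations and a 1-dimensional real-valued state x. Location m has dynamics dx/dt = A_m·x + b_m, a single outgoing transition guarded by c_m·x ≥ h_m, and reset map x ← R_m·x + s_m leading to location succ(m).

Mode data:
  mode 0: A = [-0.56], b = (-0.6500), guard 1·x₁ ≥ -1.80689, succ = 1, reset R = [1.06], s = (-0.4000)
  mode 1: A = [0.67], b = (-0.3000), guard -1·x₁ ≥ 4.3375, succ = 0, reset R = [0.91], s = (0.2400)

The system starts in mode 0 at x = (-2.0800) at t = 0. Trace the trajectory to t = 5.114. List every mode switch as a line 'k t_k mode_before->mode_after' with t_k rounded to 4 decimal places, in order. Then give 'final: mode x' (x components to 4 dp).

Mode 0: guard c·x = -1.8069 hit at Δt = 0.6295 (t = 0.6295), x⁻ = (-1.8069) → reset → x⁺ = (-2.3153), jump to mode 1
Mode 1: guard c·x = 4.3375 hit at Δt = 0.8197 (t = 1.4492), x⁻ = (-4.3375) → reset → x⁺ = (-3.7071), jump to mode 0
Mode 0: guard c·x = -1.8069 hit at Δt = 2.4489 (t = 3.8981), x⁻ = (-1.8069) → reset → x⁺ = (-2.3153), jump to mode 1
Mode 1: guard c·x = 4.3375 hit at Δt = 0.8197 (t = 4.7178), x⁻ = (-4.3375) → reset → x⁺ = (-3.7071), jump to mode 0
Mode 0: flow for 0.3962 to horizon, guard not reached → x = (-3.2004)

1 0.6295 0->1
2 1.4492 1->0
3 3.8981 0->1
4 4.7178 1->0
final: 0 -3.2004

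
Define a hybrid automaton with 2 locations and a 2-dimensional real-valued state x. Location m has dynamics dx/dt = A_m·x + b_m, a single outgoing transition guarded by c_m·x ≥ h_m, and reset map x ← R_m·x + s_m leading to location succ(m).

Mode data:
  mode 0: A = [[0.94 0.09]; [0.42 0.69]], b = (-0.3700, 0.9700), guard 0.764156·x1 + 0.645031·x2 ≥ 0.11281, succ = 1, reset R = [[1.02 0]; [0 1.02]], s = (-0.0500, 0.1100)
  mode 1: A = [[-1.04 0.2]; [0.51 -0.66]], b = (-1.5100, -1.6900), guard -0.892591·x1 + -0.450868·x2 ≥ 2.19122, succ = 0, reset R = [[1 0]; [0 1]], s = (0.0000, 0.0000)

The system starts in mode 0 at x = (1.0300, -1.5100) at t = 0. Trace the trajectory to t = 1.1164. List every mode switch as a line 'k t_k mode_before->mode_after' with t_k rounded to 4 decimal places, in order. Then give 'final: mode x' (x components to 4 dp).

1 0.4063 0->1
final: 1 -0.3108 -1.6413

Mode 0: guard c·x = 0.1128 hit at Δt = 0.4063 (t = 0.4063), x⁻ = (1.2623, -1.3206) → reset → x⁺ = (1.2376, -1.2370), jump to mode 1
Mode 1: flow for 0.7101 to horizon, guard not reached → x = (-0.3108, -1.6413)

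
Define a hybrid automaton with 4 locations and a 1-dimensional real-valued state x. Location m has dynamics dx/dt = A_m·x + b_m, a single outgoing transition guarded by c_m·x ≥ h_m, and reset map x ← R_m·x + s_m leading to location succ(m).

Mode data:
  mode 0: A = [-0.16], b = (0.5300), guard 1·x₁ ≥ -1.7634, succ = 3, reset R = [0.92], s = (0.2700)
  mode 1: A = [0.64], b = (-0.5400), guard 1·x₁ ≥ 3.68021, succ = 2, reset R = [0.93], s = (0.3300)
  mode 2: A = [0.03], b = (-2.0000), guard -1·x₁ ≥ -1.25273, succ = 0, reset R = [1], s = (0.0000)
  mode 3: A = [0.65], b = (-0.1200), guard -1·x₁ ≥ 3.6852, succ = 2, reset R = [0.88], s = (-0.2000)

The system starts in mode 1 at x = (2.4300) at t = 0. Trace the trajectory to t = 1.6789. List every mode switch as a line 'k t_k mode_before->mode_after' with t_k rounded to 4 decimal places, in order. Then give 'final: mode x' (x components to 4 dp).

1 0.9081 1->2
final: 2 2.2808

Mode 1: guard c·x = 3.6802 hit at Δt = 0.9081 (t = 0.9081), x⁻ = (3.6802) → reset → x⁺ = (3.7526), jump to mode 2
Mode 2: flow for 0.7708 to horizon, guard not reached → x = (2.2808)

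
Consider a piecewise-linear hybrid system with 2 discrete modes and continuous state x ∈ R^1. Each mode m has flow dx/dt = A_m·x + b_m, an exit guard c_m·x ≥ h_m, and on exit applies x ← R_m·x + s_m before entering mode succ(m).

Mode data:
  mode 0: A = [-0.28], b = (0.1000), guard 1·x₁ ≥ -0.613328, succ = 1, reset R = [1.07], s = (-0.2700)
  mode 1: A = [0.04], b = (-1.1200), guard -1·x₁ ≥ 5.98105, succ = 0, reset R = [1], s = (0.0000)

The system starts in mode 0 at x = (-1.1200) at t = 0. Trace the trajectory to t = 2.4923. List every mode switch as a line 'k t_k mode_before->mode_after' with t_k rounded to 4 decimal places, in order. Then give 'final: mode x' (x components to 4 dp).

1 1.5003 0->1
final: 1 -2.0971

Mode 0: guard c·x = -0.6133 hit at Δt = 1.5003 (t = 1.5003), x⁻ = (-0.6133) → reset → x⁺ = (-0.9263), jump to mode 1
Mode 1: flow for 0.9920 to horizon, guard not reached → x = (-2.0971)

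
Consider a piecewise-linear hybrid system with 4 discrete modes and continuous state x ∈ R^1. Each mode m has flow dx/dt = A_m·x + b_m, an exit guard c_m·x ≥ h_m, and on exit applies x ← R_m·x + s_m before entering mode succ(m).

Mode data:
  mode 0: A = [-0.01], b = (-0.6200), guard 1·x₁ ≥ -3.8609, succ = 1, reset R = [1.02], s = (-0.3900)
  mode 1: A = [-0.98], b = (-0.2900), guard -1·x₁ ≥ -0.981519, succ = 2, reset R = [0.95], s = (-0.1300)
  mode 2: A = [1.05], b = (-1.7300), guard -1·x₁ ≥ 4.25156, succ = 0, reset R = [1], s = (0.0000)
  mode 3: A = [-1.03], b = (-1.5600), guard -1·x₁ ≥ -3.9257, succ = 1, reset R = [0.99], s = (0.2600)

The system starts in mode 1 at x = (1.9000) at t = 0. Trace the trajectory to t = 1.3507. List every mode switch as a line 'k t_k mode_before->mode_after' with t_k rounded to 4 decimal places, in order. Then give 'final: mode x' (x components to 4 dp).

Mode 1: guard c·x = -0.9815 hit at Δt = 0.5528 (t = 0.5528), x⁻ = (0.9815) → reset → x⁺ = (0.8024), jump to mode 2
Mode 2: flow for 0.7979 to horizon, guard not reached → x = (-0.3058)

1 0.5528 1->2
final: 2 -0.3058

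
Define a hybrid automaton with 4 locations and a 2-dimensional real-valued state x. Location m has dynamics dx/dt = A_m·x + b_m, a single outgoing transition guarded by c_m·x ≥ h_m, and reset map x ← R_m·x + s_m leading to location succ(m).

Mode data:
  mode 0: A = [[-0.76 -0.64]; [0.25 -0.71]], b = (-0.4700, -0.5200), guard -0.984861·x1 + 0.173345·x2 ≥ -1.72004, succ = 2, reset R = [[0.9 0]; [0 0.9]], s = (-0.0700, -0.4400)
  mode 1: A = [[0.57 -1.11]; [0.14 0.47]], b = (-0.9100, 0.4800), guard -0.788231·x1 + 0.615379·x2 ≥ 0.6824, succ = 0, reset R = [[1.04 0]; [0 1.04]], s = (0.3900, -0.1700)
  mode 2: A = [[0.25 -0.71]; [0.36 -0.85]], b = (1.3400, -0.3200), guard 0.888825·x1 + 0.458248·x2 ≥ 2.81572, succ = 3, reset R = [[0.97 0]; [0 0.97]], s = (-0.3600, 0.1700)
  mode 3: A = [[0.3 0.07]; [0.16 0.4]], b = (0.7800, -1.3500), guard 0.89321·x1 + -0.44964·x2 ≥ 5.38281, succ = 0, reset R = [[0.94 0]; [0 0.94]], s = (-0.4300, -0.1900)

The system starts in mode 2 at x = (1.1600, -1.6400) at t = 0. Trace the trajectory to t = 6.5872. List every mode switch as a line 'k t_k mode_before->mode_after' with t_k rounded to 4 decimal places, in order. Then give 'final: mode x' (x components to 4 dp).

Mode 2: guard c·x = 2.8157 hit at Δt = 0.8469 (t = 0.8469), x⁻ = (3.4062, -0.4622) → reset → x⁺ = (2.9440, -0.2783), jump to mode 3
Mode 3: guard c·x = 5.3828 hit at Δt = 1.1944 (t = 2.0413), x⁻ = (5.2464, -1.5495) → reset → x⁺ = (4.5016, -1.6465), jump to mode 0
Mode 0: guard c·x = -1.7200 hit at Δt = 1.3484 (t = 3.3897), x⁻ = (1.6588, -0.4983) → reset → x⁺ = (1.4229, -0.8885), jump to mode 2
Mode 2: guard c·x = 2.8157 hit at Δt = 0.7929 (t = 4.1826), x⁻ = (3.2357, -0.1316) → reset → x⁺ = (2.7787, 0.0424), jump to mode 3
Mode 3: guard c·x = 5.3828 hit at Δt = 1.3524 (t = 5.5350), x⁻ = (5.4069, -1.2306) → reset → x⁺ = (4.6525, -1.3468), jump to mode 0
Mode 0: flow for 1.0522 to horizon, guard not reached → x = (2.0899, -0.4503)

1 0.8469 2->3
2 2.0413 3->0
3 3.3897 0->2
4 4.1826 2->3
5 5.5350 3->0
final: 0 2.0899 -0.4503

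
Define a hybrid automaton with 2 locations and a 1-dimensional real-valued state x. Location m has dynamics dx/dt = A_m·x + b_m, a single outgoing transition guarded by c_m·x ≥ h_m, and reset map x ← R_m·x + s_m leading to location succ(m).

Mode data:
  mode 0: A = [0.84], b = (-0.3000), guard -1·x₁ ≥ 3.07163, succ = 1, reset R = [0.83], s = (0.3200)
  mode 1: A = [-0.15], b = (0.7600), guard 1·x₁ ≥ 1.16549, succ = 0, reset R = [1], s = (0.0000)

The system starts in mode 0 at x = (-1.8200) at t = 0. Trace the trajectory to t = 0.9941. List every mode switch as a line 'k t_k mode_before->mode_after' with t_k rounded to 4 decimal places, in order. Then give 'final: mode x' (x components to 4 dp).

1 0.5407 0->1
final: 1 -1.7497

Mode 0: guard c·x = 3.0716 hit at Δt = 0.5407 (t = 0.5407), x⁻ = (-3.0716) → reset → x⁺ = (-2.2295), jump to mode 1
Mode 1: flow for 0.4534 to horizon, guard not reached → x = (-1.7497)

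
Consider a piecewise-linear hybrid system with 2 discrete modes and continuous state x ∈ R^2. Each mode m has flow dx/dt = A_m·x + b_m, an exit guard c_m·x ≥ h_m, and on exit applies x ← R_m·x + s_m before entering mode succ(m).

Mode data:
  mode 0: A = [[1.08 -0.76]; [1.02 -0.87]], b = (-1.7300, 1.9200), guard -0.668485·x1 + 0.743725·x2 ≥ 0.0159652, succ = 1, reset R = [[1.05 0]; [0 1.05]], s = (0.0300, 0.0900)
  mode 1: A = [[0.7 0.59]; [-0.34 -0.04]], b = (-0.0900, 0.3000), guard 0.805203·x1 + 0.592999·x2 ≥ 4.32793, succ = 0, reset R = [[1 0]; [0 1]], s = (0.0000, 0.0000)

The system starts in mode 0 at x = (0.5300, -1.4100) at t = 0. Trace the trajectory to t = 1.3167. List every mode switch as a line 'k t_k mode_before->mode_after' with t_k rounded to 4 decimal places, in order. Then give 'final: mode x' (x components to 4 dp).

Mode 0: guard c·x = 0.0160 hit at Δt = 0.5295 (t = 0.5295), x⁻ = (0.0611, 0.0764) → reset → x⁺ = (0.0942, 0.1702), jump to mode 1
Mode 1: flow for 0.7872 to horizon, guard not reached → x = (0.2294, 0.3583)

1 0.5295 0->1
final: 1 0.2294 0.3583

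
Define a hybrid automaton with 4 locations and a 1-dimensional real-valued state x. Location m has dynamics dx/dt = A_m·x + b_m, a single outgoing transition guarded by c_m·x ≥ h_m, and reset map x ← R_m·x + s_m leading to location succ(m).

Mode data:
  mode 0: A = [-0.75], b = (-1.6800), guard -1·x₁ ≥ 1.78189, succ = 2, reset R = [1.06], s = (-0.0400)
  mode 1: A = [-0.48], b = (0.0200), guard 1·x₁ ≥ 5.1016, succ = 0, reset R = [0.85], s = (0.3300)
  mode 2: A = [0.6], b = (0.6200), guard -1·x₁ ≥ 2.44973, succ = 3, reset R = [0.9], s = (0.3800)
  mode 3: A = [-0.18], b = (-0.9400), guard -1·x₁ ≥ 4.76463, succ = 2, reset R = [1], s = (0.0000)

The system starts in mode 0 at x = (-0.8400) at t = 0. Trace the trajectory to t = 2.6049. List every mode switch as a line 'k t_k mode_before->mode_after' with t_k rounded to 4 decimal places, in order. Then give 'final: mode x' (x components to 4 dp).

Mode 0: guard c·x = 1.7819 hit at Δt = 1.4895 (t = 1.4895), x⁻ = (-1.7819) → reset → x⁺ = (-1.9288), jump to mode 2
Mode 2: guard c·x = 2.4497 hit at Δt = 0.7642 (t = 2.2537), x⁻ = (-2.4497) → reset → x⁺ = (-1.8248), jump to mode 3
Mode 3: flow for 0.3512 to horizon, guard not reached → x = (-2.0329)

1 1.4895 0->2
2 2.2537 2->3
final: 3 -2.0329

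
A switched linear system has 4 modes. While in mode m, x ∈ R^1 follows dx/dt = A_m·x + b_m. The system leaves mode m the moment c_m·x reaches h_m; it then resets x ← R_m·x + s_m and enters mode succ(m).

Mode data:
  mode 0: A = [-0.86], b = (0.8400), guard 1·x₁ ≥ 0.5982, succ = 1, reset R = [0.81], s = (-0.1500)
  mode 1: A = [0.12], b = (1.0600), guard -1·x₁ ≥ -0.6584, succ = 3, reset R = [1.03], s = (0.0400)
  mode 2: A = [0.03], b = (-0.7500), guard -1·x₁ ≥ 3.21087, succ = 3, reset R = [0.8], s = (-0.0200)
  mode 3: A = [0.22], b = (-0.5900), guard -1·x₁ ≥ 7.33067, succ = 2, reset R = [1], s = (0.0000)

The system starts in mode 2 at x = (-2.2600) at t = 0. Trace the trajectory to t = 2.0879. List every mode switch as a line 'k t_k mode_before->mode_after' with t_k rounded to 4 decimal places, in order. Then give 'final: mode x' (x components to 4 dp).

Mode 2: guard c·x = 3.2109 hit at Δt = 1.1429 (t = 1.1429), x⁻ = (-3.2109) → reset → x⁺ = (-2.5887), jump to mode 3
Mode 3: flow for 0.9450 to horizon, guard not reached → x = (-3.8067)

1 1.1429 2->3
final: 3 -3.8067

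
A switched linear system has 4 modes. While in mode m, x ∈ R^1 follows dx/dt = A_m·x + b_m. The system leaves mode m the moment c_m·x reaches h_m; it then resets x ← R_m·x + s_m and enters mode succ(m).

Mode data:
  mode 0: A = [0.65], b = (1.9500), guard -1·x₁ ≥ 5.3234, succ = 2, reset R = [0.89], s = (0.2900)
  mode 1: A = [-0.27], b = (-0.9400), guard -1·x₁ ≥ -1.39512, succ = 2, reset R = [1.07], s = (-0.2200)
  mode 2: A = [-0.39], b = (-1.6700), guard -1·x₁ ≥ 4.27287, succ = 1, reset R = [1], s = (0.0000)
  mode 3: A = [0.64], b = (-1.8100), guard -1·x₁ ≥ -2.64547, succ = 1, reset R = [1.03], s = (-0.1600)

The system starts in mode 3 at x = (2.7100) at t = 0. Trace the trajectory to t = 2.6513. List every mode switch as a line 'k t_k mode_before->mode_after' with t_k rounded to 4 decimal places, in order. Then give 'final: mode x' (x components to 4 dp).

Mode 3: guard c·x = -2.6455 hit at Δt = 0.6810 (t = 0.6810), x⁻ = (2.6455) → reset → x⁺ = (2.5648), jump to mode 1
Mode 1: guard c·x = -1.3951 hit at Δt = 0.7963 (t = 1.4773), x⁻ = (1.3951) → reset → x⁺ = (1.2728), jump to mode 2
Mode 2: flow for 1.1740 to horizon, guard not reached → x = (-0.7678)

1 0.6810 3->1
2 1.4773 1->2
final: 2 -0.7678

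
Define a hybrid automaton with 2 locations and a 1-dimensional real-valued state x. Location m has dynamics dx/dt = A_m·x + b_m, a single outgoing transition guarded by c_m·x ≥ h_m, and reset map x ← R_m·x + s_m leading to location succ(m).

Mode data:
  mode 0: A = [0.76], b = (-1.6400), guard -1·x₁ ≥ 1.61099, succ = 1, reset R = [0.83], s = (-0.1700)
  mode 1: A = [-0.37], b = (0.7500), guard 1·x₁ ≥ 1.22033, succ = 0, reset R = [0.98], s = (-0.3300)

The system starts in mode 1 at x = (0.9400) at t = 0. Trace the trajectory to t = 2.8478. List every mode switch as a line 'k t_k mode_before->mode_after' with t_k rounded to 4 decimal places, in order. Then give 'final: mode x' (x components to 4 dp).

Mode 1: guard c·x = 1.2203 hit at Δt = 0.8061 (t = 0.8061), x⁻ = (1.2203) → reset → x⁺ = (0.8659), jump to mode 0
Mode 0: guard c·x = 1.6110 hit at Δt = 1.4087 (t = 2.2148), x⁻ = (-1.6110) → reset → x⁺ = (-1.5071), jump to mode 1
Mode 1: flow for 0.6330 to horizon, guard not reached → x = (-0.7692)

1 0.8061 1->0
2 2.2148 0->1
final: 1 -0.7692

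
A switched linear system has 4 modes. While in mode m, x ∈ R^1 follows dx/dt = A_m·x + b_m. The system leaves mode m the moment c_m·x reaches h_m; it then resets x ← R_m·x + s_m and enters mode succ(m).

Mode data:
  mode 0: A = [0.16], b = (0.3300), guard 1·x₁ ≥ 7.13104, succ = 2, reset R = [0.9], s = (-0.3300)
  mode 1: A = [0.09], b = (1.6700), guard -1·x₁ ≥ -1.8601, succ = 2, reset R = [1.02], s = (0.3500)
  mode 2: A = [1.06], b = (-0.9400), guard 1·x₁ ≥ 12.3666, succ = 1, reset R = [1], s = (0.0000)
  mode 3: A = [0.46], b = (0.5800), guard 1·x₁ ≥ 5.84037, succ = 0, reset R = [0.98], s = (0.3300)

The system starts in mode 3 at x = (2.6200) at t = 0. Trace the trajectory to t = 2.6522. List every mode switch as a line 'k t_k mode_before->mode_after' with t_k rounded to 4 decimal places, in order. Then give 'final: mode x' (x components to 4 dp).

1 1.3135 3->0
2 2.0926 0->2
final: 2 10.2994

Mode 3: guard c·x = 5.8404 hit at Δt = 1.3135 (t = 1.3135), x⁻ = (5.8404) → reset → x⁺ = (6.0536), jump to mode 0
Mode 0: guard c·x = 7.1310 hit at Δt = 0.7791 (t = 2.0926), x⁻ = (7.1310) → reset → x⁺ = (6.0879), jump to mode 2
Mode 2: flow for 0.5596 to horizon, guard not reached → x = (10.2994)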